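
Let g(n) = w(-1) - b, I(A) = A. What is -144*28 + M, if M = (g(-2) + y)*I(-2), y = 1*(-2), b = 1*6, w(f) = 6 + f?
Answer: -4026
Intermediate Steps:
b = 6
y = -2
g(n) = -1 (g(n) = (6 - 1) - 1*6 = 5 - 6 = -1)
M = 6 (M = (-1 - 2)*(-2) = -3*(-2) = 6)
-144*28 + M = -144*28 + 6 = -4032 + 6 = -4026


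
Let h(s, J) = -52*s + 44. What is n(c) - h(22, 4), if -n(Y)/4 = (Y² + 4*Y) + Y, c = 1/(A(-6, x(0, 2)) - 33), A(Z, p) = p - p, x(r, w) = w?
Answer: 1198556/1089 ≈ 1100.6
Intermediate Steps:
A(Z, p) = 0
h(s, J) = 44 - 52*s
c = -1/33 (c = 1/(0 - 33) = 1/(-33) = -1/33 ≈ -0.030303)
n(Y) = -20*Y - 4*Y² (n(Y) = -4*((Y² + 4*Y) + Y) = -4*(Y² + 5*Y) = -20*Y - 4*Y²)
n(c) - h(22, 4) = -4*(-1/33)*(5 - 1/33) - (44 - 52*22) = -4*(-1/33)*164/33 - (44 - 1144) = 656/1089 - 1*(-1100) = 656/1089 + 1100 = 1198556/1089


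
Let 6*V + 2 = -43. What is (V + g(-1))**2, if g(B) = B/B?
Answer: 169/4 ≈ 42.250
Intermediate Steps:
V = -15/2 (V = -1/3 + (1/6)*(-43) = -1/3 - 43/6 = -15/2 ≈ -7.5000)
g(B) = 1
(V + g(-1))**2 = (-15/2 + 1)**2 = (-13/2)**2 = 169/4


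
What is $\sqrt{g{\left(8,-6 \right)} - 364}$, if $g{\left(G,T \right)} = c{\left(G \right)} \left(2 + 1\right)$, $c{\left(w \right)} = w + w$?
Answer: $2 i \sqrt{79} \approx 17.776 i$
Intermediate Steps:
$c{\left(w \right)} = 2 w$
$g{\left(G,T \right)} = 6 G$ ($g{\left(G,T \right)} = 2 G \left(2 + 1\right) = 2 G 3 = 6 G$)
$\sqrt{g{\left(8,-6 \right)} - 364} = \sqrt{6 \cdot 8 - 364} = \sqrt{48 - 364} = \sqrt{-316} = 2 i \sqrt{79}$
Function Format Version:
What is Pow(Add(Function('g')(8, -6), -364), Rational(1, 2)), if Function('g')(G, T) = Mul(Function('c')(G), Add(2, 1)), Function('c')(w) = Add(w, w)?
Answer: Mul(2, I, Pow(79, Rational(1, 2))) ≈ Mul(17.776, I)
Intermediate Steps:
Function('c')(w) = Mul(2, w)
Function('g')(G, T) = Mul(6, G) (Function('g')(G, T) = Mul(Mul(2, G), Add(2, 1)) = Mul(Mul(2, G), 3) = Mul(6, G))
Pow(Add(Function('g')(8, -6), -364), Rational(1, 2)) = Pow(Add(Mul(6, 8), -364), Rational(1, 2)) = Pow(Add(48, -364), Rational(1, 2)) = Pow(-316, Rational(1, 2)) = Mul(2, I, Pow(79, Rational(1, 2)))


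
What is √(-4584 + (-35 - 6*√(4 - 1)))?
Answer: √(-4619 - 6*√3) ≈ 68.04*I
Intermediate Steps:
√(-4584 + (-35 - 6*√(4 - 1))) = √(-4584 + (-35 - 6*√3)) = √(-4619 - 6*√3)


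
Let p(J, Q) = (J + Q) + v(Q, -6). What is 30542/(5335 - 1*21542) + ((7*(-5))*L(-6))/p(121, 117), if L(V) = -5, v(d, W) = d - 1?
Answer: -7975643/5737278 ≈ -1.3901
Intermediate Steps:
v(d, W) = -1 + d
p(J, Q) = -1 + J + 2*Q (p(J, Q) = (J + Q) + (-1 + Q) = -1 + J + 2*Q)
30542/(5335 - 1*21542) + ((7*(-5))*L(-6))/p(121, 117) = 30542/(5335 - 1*21542) + ((7*(-5))*(-5))/(-1 + 121 + 2*117) = 30542/(5335 - 21542) + (-35*(-5))/(-1 + 121 + 234) = 30542/(-16207) + 175/354 = 30542*(-1/16207) + 175*(1/354) = -30542/16207 + 175/354 = -7975643/5737278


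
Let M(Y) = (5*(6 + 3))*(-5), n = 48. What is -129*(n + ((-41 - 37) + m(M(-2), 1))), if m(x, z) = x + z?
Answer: 32766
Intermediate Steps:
M(Y) = -225 (M(Y) = (5*9)*(-5) = 45*(-5) = -225)
-129*(n + ((-41 - 37) + m(M(-2), 1))) = -129*(48 + ((-41 - 37) + (-225 + 1))) = -129*(48 + (-78 - 224)) = -129*(48 - 302) = -129*(-254) = 32766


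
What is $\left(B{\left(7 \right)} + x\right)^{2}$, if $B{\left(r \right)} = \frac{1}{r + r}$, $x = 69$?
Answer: $\frac{935089}{196} \approx 4770.9$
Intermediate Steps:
$B{\left(r \right)} = \frac{1}{2 r}$
$\left(B{\left(7 \right)} + x\right)^{2} = \left(\frac{1}{2 \cdot 7} + 69\right)^{2} = \left(\frac{1}{2} \cdot \frac{1}{7} + 69\right)^{2} = \left(\frac{1}{14} + 69\right)^{2} = \left(\frac{967}{14}\right)^{2} = \frac{935089}{196}$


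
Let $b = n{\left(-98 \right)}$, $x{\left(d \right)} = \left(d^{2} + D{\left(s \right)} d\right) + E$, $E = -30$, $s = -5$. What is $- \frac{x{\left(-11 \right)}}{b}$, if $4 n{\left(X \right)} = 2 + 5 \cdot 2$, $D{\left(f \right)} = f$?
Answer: $- \frac{146}{3} \approx -48.667$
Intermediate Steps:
$n{\left(X \right)} = 3$ ($n{\left(X \right)} = \frac{2 + 5 \cdot 2}{4} = \frac{2 + 10}{4} = \frac{1}{4} \cdot 12 = 3$)
$x{\left(d \right)} = -30 + d^{2} - 5 d$ ($x{\left(d \right)} = \left(d^{2} - 5 d\right) - 30 = -30 + d^{2} - 5 d$)
$b = 3$
$- \frac{x{\left(-11 \right)}}{b} = - \frac{-30 + \left(-11\right)^{2} - -55}{3} = - \frac{-30 + 121 + 55}{3} = - \frac{146}{3}$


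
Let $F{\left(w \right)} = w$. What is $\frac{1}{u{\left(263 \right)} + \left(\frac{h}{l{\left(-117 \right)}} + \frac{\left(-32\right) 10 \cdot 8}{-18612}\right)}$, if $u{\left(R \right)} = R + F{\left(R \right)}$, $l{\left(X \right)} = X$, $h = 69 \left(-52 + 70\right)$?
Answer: $\frac{60489}{31183420} \approx 0.0019398$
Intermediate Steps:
$h = 1242$ ($h = 69 \cdot 18 = 1242$)
$u{\left(R \right)} = 2 R$ ($u{\left(R \right)} = R + R = 2 R$)
$\frac{1}{u{\left(263 \right)} + \left(\frac{h}{l{\left(-117 \right)}} + \frac{\left(-32\right) 10 \cdot 8}{-18612}\right)} = \frac{1}{2 \cdot 263 + \left(\frac{1242}{-117} + \frac{\left(-32\right) 10 \cdot 8}{-18612}\right)} = \frac{1}{526 + \left(1242 \left(- \frac{1}{117}\right) + \left(-320\right) 8 \left(- \frac{1}{18612}\right)\right)} = \frac{1}{526 - \frac{633794}{60489}} = \frac{1}{\frac{31183420}{60489}} = \frac{60489}{31183420}$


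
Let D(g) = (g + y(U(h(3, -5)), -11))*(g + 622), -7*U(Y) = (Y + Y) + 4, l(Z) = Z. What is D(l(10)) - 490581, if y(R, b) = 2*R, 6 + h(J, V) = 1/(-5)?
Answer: -2413721/5 ≈ -4.8274e+5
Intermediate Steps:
h(J, V) = -31/5 (h(J, V) = -6 + 1/(-5) = -6 - ⅕ = -31/5)
U(Y) = -4/7 - 2*Y/7 (U(Y) = -((Y + Y) + 4)/7 = -(2*Y + 4)/7 = -(4 + 2*Y)/7 = -4/7 - 2*Y/7)
D(g) = (622 + g)*(12/5 + g) (D(g) = (g + 2*(-4/7 - 2/7*(-31/5)))*(g + 622) = (g + 2*(-4/7 + 62/35))*(622 + g) = (g + 2*(6/5))*(622 + g) = (g + 12/5)*(622 + g) = (12/5 + g)*(622 + g) = (622 + g)*(12/5 + g))
D(l(10)) - 490581 = (7464/5 + 10² + (3122/5)*10) - 490581 = (7464/5 + 100 + 6244) - 490581 = 39184/5 - 490581 = -2413721/5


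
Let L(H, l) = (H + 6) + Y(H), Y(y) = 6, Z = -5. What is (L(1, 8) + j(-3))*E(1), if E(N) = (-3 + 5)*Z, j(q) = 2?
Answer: -150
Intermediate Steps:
L(H, l) = 12 + H (L(H, l) = (H + 6) + 6 = (6 + H) + 6 = 12 + H)
E(N) = -10 (E(N) = (-3 + 5)*(-5) = 2*(-5) = -10)
(L(1, 8) + j(-3))*E(1) = ((12 + 1) + 2)*(-10) = (13 + 2)*(-10) = 15*(-10) = -150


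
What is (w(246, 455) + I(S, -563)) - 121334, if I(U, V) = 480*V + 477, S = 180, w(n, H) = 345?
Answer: -390752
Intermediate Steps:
I(U, V) = 477 + 480*V
(w(246, 455) + I(S, -563)) - 121334 = (345 + (477 + 480*(-563))) - 121334 = (345 + (477 - 270240)) - 121334 = (345 - 269763) - 121334 = -269418 - 121334 = -390752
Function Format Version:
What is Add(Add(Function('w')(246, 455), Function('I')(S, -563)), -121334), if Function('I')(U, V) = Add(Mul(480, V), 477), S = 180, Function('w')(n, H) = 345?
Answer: -390752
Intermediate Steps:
Function('I')(U, V) = Add(477, Mul(480, V))
Add(Add(Function('w')(246, 455), Function('I')(S, -563)), -121334) = Add(Add(345, Add(477, Mul(480, -563))), -121334) = Add(Add(345, Add(477, -270240)), -121334) = Add(Add(345, -269763), -121334) = Add(-269418, -121334) = -390752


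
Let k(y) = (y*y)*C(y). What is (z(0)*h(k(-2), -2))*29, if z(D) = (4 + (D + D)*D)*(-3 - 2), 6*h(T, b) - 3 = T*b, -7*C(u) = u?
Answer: -1450/21 ≈ -69.048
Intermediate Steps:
C(u) = -u/7
k(y) = -y³/7 (k(y) = (y*y)*(-y/7) = y²*(-y/7) = -y³/7)
h(T, b) = ½ + T*b/6 (h(T, b) = ½ + (T*b)/6 = ½ + T*b/6)
z(D) = -20 - 10*D² (z(D) = (4 + (2*D)*D)*(-5) = (4 + 2*D²)*(-5) = -20 - 10*D²)
(z(0)*h(k(-2), -2))*29 = ((-20 - 10*0²)*(½ + (⅙)*(-⅐*(-2)³)*(-2)))*29 = ((-20 - 10*0)*(½ + (⅙)*(-⅐*(-8))*(-2)))*29 = ((-20 + 0)*(½ + (⅙)*(8/7)*(-2)))*29 = -20*(½ - 8/21)*29 = -20*5/42*29 = -50/21*29 = -1450/21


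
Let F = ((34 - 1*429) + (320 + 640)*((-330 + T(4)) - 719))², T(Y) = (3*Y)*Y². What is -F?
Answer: -677518303225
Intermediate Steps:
T(Y) = 3*Y³
F = 677518303225 (F = ((34 - 1*429) + (320 + 640)*((-330 + 3*4³) - 719))² = ((34 - 429) + 960*((-330 + 3*64) - 719))² = (-395 + 960*((-330 + 192) - 719))² = (-395 + 960*(-138 - 719))² = (-395 + 960*(-857))² = (-395 - 822720)² = (-823115)² = 677518303225)
-F = -1*677518303225 = -677518303225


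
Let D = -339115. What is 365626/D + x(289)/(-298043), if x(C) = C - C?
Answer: -365626/339115 ≈ -1.0782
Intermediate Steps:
x(C) = 0
365626/D + x(289)/(-298043) = 365626/(-339115) + 0/(-298043) = 365626*(-1/339115) + 0*(-1/298043) = -365626/339115 + 0 = -365626/339115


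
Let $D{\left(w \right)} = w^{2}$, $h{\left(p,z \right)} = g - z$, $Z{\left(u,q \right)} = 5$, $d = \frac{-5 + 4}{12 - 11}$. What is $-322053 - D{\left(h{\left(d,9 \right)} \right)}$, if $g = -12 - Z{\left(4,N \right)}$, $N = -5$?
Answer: $-322729$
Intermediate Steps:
$d = -1$ ($d = - 1^{-1} = \left(-1\right) 1 = -1$)
$g = -17$ ($g = -12 - 5 = -17$)
$h{\left(p,z \right)} = -17 - z$
$-322053 - D{\left(h{\left(d,9 \right)} \right)} = -322053 - \left(-17 - 9\right)^{2} = -322053 - \left(-26\right)^{2} = -322053 - 676 = -322729$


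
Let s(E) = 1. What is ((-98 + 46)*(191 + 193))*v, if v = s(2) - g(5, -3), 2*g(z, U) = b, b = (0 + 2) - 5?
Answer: -49920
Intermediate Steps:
b = -3 (b = 2 - 5 = -3)
g(z, U) = -3/2 (g(z, U) = (1/2)*(-3) = -3/2)
v = 5/2 (v = 1 - 1*(-3/2) = 1 + 3/2 = 5/2 ≈ 2.5000)
((-98 + 46)*(191 + 193))*v = ((-98 + 46)*(191 + 193))*(5/2) = -52*384*(5/2) = -19968*5/2 = -49920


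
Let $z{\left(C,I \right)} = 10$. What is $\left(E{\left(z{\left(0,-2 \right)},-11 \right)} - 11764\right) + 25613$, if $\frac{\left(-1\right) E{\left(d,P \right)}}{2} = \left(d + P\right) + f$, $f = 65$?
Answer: $13721$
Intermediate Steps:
$E{\left(d,P \right)} = -130 - 2 P - 2 d$ ($E{\left(d,P \right)} = - 2 \left(\left(d + P\right) + 65\right) = - 2 \left(\left(P + d\right) + 65\right) = - 2 \left(65 + P + d\right) = -130 - 2 P - 2 d$)
$\left(E{\left(z{\left(0,-2 \right)},-11 \right)} - 11764\right) + 25613 = \left(\left(-130 - -22 - 20\right) - 11764\right) + 25613 = \left(\left(-130 + 22 - 20\right) - 11764\right) + 25613 = \left(-128 - 11764\right) + 25613 = -11892 + 25613 = 13721$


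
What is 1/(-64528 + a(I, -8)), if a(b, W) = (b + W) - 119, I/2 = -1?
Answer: -1/64657 ≈ -1.5466e-5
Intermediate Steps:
I = -2 (I = 2*(-1) = -2)
a(b, W) = -119 + W + b (a(b, W) = (W + b) - 119 = -119 + W + b)
1/(-64528 + a(I, -8)) = 1/(-64528 + (-119 - 8 - 2)) = 1/(-64528 - 129) = 1/(-64657) = -1/64657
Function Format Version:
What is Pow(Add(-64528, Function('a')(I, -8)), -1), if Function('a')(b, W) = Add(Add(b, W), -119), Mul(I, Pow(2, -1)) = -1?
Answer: Rational(-1, 64657) ≈ -1.5466e-5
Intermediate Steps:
I = -2 (I = Mul(2, -1) = -2)
Function('a')(b, W) = Add(-119, W, b) (Function('a')(b, W) = Add(Add(W, b), -119) = Add(-119, W, b))
Pow(Add(-64528, Function('a')(I, -8)), -1) = Pow(Add(-64528, Add(-119, -8, -2)), -1) = Pow(Add(-64528, -129), -1) = Pow(-64657, -1) = Rational(-1, 64657)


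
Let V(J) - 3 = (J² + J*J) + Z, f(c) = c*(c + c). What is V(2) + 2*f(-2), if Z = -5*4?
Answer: 7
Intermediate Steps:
Z = -20
f(c) = 2*c² (f(c) = c*(2*c) = 2*c²)
V(J) = -17 + 2*J² (V(J) = 3 + ((J² + J*J) - 20) = 3 + ((J² + J²) - 20) = 3 + (2*J² - 20) = 3 + (-20 + 2*J²) = -17 + 2*J²)
V(2) + 2*f(-2) = (-17 + 2*2²) + 2*(2*(-2)²) = (-17 + 2*4) + 2*(2*4) = (-17 + 8) + 2*8 = -9 + 16 = 7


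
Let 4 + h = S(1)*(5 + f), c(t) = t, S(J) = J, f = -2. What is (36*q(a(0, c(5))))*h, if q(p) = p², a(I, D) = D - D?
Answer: 0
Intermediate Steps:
a(I, D) = 0
h = -1 (h = -4 + 1*(5 - 2) = -4 + 1*3 = -4 + 3 = -1)
(36*q(a(0, c(5))))*h = (36*0²)*(-1) = (36*0)*(-1) = 0*(-1) = 0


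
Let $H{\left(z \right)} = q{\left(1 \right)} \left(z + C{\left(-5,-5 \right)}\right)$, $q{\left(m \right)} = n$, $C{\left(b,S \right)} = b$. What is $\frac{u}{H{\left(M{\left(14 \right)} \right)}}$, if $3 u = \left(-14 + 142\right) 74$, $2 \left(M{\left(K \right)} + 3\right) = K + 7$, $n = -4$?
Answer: $- \frac{4736}{15} \approx -315.73$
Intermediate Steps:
$q{\left(m \right)} = -4$
$M{\left(K \right)} = \frac{1}{2} + \frac{K}{2}$ ($M{\left(K \right)} = -3 + \frac{K + 7}{2} = -3 + \frac{7 + K}{2} = -3 + \left(\frac{7}{2} + \frac{K}{2}\right) = \frac{1}{2} + \frac{K}{2}$)
$u = \frac{9472}{3}$ ($u = \frac{\left(-14 + 142\right) 74}{3} = \frac{128 \cdot 74}{3} = \frac{1}{3} \cdot 9472 = \frac{9472}{3} \approx 3157.3$)
$H{\left(z \right)} = 20 - 4 z$ ($H{\left(z \right)} = - 4 \left(z - 5\right) = - 4 \left(-5 + z\right) = 20 - 4 z$)
$\frac{u}{H{\left(M{\left(14 \right)} \right)}} = \frac{9472}{3 \left(20 - 4 \left(\frac{1}{2} + \frac{1}{2} \cdot 14\right)\right)} = \frac{9472}{3 \left(20 - 4 \left(\frac{1}{2} + 7\right)\right)} = \frac{9472}{3 \left(20 - 30\right)} = \frac{9472}{3 \left(-10\right)} = \frac{9472}{3} \left(- \frac{1}{10}\right) = - \frac{4736}{15}$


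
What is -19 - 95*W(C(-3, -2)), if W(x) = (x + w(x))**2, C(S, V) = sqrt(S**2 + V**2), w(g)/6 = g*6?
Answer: -1690734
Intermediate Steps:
w(g) = 36*g (w(g) = 6*(g*6) = 6*(6*g) = 36*g)
W(x) = 1369*x**2 (W(x) = (x + 36*x)**2 = (37*x)**2 = 1369*x**2)
-19 - 95*W(C(-3, -2)) = -19 - 130055*(sqrt((-3)**2 + (-2)**2))**2 = -19 - 130055*(sqrt(9 + 4))**2 = -19 - 130055*(sqrt(13))**2 = -19 - 130055*13 = -19 - 95*17797 = -19 - 1690715 = -1690734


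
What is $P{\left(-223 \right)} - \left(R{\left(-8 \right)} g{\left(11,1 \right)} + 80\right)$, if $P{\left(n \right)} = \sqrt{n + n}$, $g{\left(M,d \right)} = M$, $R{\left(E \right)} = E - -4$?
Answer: $-36 + i \sqrt{446} \approx -36.0 + 21.119 i$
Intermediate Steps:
$R{\left(E \right)} = 4 + E$ ($R{\left(E \right)} = E + 4 = 4 + E$)
$P{\left(n \right)} = \sqrt{2} \sqrt{n}$ ($P{\left(n \right)} = \sqrt{2 n} = \sqrt{2} \sqrt{n}$)
$P{\left(-223 \right)} - \left(R{\left(-8 \right)} g{\left(11,1 \right)} + 80\right) = \sqrt{2} \sqrt{-223} - \left(\left(4 - 8\right) 11 + 80\right) = \sqrt{2} i \sqrt{223} - \left(\left(-4\right) 11 + 80\right) = i \sqrt{446} - \left(-44 + 80\right) = i \sqrt{446} - 36 = -36 + i \sqrt{446}$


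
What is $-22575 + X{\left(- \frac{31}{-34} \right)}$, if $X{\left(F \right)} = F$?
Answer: $- \frac{767519}{34} \approx -22574.0$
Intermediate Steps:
$-22575 + X{\left(- \frac{31}{-34} \right)} = -22575 - \frac{31}{-34} = -22575 - - \frac{31}{34} = -22575 + \frac{31}{34} = - \frac{767519}{34}$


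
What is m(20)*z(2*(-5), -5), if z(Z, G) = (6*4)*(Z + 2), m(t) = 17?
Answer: -3264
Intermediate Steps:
z(Z, G) = 48 + 24*Z (z(Z, G) = 24*(2 + Z) = 48 + 24*Z)
m(20)*z(2*(-5), -5) = 17*(48 + 24*(2*(-5))) = 17*(48 + 24*(-10)) = 17*(48 - 240) = 17*(-192) = -3264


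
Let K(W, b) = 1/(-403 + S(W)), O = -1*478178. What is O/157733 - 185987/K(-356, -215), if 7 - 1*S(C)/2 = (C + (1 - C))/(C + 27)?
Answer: 3754428576930547/51894157 ≈ 7.2348e+7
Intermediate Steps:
O = -478178
S(C) = 14 - 2/(27 + C) (S(C) = 14 - 2*(C + (1 - C))/(C + 27) = 14 - 2/(27 + C))
K(W, b) = 1/(-403 + 2*(188 + 7*W)/(27 + W))
O/157733 - 185987/K(-356, -215) = -478178/157733 - 185987*(10505 + 389*(-356))/(-27 - 1*(-356)) = -478178*1/157733 - 185987*(10505 - 138484)/(-27 + 356) = -478178/157733 - 185987/(329/(-127979)) = -478178/157733 - 185987/((-1/127979*329)) = -478178/157733 - 185987/(-329/127979) = -478178/157733 - 185987*(-127979/329) = -478178/157733 + 23802430273/329 = 3754428576930547/51894157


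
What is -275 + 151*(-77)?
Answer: -11902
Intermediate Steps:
-275 + 151*(-77) = -275 - 11627 = -11902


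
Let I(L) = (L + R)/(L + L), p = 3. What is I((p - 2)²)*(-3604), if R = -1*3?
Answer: 3604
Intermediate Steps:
R = -3
I(L) = (-3 + L)/(2*L) (I(L) = (L - 3)/(L + L) = (-3 + L)/((2*L)) = (-3 + L)*(1/(2*L)) = (-3 + L)/(2*L))
I((p - 2)²)*(-3604) = ((-3 + (3 - 2)²)/(2*((3 - 2)²)))*(-3604) = ((-3 + 1²)/(2*(1²)))*(-3604) = ((½)*(-3 + 1)/1)*(-3604) = ((½)*1*(-2))*(-3604) = -1*(-3604) = 3604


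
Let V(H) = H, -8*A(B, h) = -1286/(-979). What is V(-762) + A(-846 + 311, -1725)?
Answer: -2984635/3916 ≈ -762.16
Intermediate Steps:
A(B, h) = -643/3916 (A(B, h) = -(-643)/(4*(-979)) = -(-643)*(-1)/(4*979) = -1/8*1286/979 = -643/3916)
V(-762) + A(-846 + 311, -1725) = -762 - 643/3916 = -2984635/3916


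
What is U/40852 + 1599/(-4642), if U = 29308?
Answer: 17681347/47408746 ≈ 0.37296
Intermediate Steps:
U/40852 + 1599/(-4642) = 29308/40852 + 1599/(-4642) = 29308*(1/40852) + 1599*(-1/4642) = 7327/10213 - 1599/4642 = 17681347/47408746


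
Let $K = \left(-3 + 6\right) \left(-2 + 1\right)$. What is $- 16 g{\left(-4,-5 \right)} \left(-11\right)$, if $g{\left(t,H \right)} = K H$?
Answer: $2640$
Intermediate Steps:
$K = -3$ ($K = 3 \left(-1\right) = -3$)
$g{\left(t,H \right)} = - 3 H$
$- 16 g{\left(-4,-5 \right)} \left(-11\right) = - 16 \left(\left(-3\right) \left(-5\right)\right) \left(-11\right) = \left(-16\right) 15 \left(-11\right) = \left(-240\right) \left(-11\right) = 2640$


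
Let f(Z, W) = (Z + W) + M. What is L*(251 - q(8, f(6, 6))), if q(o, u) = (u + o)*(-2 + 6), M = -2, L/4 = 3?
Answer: 2148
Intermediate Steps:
L = 12 (L = 4*3 = 12)
f(Z, W) = -2 + W + Z (f(Z, W) = (Z + W) - 2 = (W + Z) - 2 = -2 + W + Z)
q(o, u) = 4*o + 4*u (q(o, u) = (o + u)*4 = 4*o + 4*u)
L*(251 - q(8, f(6, 6))) = 12*(251 - (4*8 + 4*(-2 + 6 + 6))) = 12*(251 - (32 + 4*10)) = 12*(251 - (32 + 40)) = 12*(251 - 1*72) = 12*(251 - 72) = 12*179 = 2148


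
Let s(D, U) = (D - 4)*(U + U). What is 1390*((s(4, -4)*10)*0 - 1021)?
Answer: -1419190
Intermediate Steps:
s(D, U) = 2*U*(-4 + D) (s(D, U) = (-4 + D)*(2*U) = 2*U*(-4 + D))
1390*((s(4, -4)*10)*0 - 1021) = 1390*(((2*(-4)*(-4 + 4))*10)*0 - 1021) = 1390*(((2*(-4)*0)*10)*0 - 1021) = 1390*((0*10)*0 - 1021) = 1390*(0*0 - 1021) = 1390*(0 - 1021) = 1390*(-1021) = -1419190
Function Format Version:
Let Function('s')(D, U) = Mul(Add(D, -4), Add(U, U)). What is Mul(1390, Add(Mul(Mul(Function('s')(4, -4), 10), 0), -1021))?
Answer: -1419190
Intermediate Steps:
Function('s')(D, U) = Mul(2, U, Add(-4, D)) (Function('s')(D, U) = Mul(Add(-4, D), Mul(2, U)) = Mul(2, U, Add(-4, D)))
Mul(1390, Add(Mul(Mul(Function('s')(4, -4), 10), 0), -1021)) = Mul(1390, Add(Mul(Mul(Mul(2, -4, Add(-4, 4)), 10), 0), -1021)) = Mul(1390, Add(Mul(Mul(Mul(2, -4, 0), 10), 0), -1021)) = Mul(1390, Add(Mul(Mul(0, 10), 0), -1021)) = Mul(1390, Add(Mul(0, 0), -1021)) = Mul(1390, Add(0, -1021)) = Mul(1390, -1021) = -1419190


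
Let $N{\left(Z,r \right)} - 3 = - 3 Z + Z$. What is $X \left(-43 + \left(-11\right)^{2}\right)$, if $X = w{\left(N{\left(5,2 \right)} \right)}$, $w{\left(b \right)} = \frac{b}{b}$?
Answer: $78$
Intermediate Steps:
$N{\left(Z,r \right)} = 3 - 2 Z$ ($N{\left(Z,r \right)} = 3 + \left(- 3 Z + Z\right) = 3 - 2 Z$)
$w{\left(b \right)} = 1$
$X = 1$
$X \left(-43 + \left(-11\right)^{2}\right) = 1 \left(-43 + \left(-11\right)^{2}\right) = 1 \left(-43 + 121\right) = 1 \cdot 78 = 78$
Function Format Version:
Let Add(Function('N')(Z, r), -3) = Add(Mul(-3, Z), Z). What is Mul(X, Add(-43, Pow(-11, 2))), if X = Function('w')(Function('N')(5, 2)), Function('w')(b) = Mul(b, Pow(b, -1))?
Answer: 78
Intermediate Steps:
Function('N')(Z, r) = Add(3, Mul(-2, Z)) (Function('N')(Z, r) = Add(3, Add(Mul(-3, Z), Z)) = Add(3, Mul(-2, Z)))
Function('w')(b) = 1
X = 1
Mul(X, Add(-43, Pow(-11, 2))) = Mul(1, Add(-43, Pow(-11, 2))) = Mul(1, Add(-43, 121)) = Mul(1, 78) = 78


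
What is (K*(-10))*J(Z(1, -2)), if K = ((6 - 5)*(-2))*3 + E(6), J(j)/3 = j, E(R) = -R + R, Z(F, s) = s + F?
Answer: -180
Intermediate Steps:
Z(F, s) = F + s
E(R) = 0
J(j) = 3*j
K = -6 (K = ((6 - 5)*(-2))*3 + 0 = (1*(-2))*3 + 0 = -2*3 + 0 = -6 + 0 = -6)
(K*(-10))*J(Z(1, -2)) = (-6*(-10))*(3*(1 - 2)) = 60*(3*(-1)) = 60*(-3) = -180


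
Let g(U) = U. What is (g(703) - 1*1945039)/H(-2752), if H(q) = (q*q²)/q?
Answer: -121521/473344 ≈ -0.25673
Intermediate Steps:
H(q) = q² (H(q) = q³/q = q²)
(g(703) - 1*1945039)/H(-2752) = (703 - 1*1945039)/((-2752)²) = (703 - 1945039)/7573504 = -1944336*1/7573504 = -121521/473344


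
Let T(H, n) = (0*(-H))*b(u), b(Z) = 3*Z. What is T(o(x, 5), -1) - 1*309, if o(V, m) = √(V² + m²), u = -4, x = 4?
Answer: -309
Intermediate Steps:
T(H, n) = 0 (T(H, n) = (0*(-H))*(3*(-4)) = 0*(-12) = 0)
T(o(x, 5), -1) - 1*309 = 0 - 1*309 = 0 - 309 = -309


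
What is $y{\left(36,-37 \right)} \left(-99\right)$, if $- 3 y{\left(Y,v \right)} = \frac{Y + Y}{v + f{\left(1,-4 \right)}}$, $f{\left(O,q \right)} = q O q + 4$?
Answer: $- \frac{2376}{17} \approx -139.76$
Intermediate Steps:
$f{\left(O,q \right)} = 4 + O q^{2}$ ($f{\left(O,q \right)} = O q q + 4 = O q^{2} + 4 = 4 + O q^{2}$)
$y{\left(Y,v \right)} = - \frac{2 Y}{3 \left(20 + v\right)}$ ($y{\left(Y,v \right)} = - \frac{\left(Y + Y\right) \frac{1}{v + \left(4 + 1 \left(-4\right)^{2}\right)}}{3} = - \frac{2 Y \frac{1}{v + \left(4 + 1 \cdot 16\right)}}{3} = - \frac{2 Y \frac{1}{v + \left(4 + 16\right)}}{3} = - \frac{2 Y \frac{1}{v + 20}}{3} = - \frac{2 Y \frac{1}{20 + v}}{3} = - \frac{2 Y}{3 \left(20 + v\right)}$)
$y{\left(36,-37 \right)} \left(-99\right) = \left(-2\right) 36 \frac{1}{60 + 3 \left(-37\right)} \left(-99\right) = \left(-2\right) 36 \frac{1}{60 - 111} \left(-99\right) = \left(-2\right) 36 \frac{1}{-51} \left(-99\right) = \left(-2\right) 36 \left(- \frac{1}{51}\right) \left(-99\right) = \frac{24}{17} \left(-99\right) = - \frac{2376}{17}$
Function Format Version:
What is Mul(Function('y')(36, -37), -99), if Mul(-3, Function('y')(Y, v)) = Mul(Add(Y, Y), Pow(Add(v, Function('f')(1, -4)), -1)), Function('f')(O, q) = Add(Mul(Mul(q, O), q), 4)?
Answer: Rational(-2376, 17) ≈ -139.76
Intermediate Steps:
Function('f')(O, q) = Add(4, Mul(O, Pow(q, 2))) (Function('f')(O, q) = Add(Mul(Mul(O, q), q), 4) = Add(Mul(O, Pow(q, 2)), 4) = Add(4, Mul(O, Pow(q, 2))))
Function('y')(Y, v) = Mul(Rational(-2, 3), Y, Pow(Add(20, v), -1)) (Function('y')(Y, v) = Mul(Rational(-1, 3), Mul(Add(Y, Y), Pow(Add(v, Add(4, Mul(1, Pow(-4, 2)))), -1))) = Mul(Rational(-1, 3), Mul(Mul(2, Y), Pow(Add(v, Add(4, Mul(1, 16))), -1))) = Mul(Rational(-1, 3), Mul(Mul(2, Y), Pow(Add(v, Add(4, 16)), -1))) = Mul(Rational(-1, 3), Mul(Mul(2, Y), Pow(Add(v, 20), -1))) = Mul(Rational(-1, 3), Mul(Mul(2, Y), Pow(Add(20, v), -1))) = Mul(Rational(-1, 3), Mul(2, Y, Pow(Add(20, v), -1))) = Mul(Rational(-2, 3), Y, Pow(Add(20, v), -1)))
Mul(Function('y')(36, -37), -99) = Mul(Mul(-2, 36, Pow(Add(60, Mul(3, -37)), -1)), -99) = Mul(Mul(-2, 36, Pow(Add(60, -111), -1)), -99) = Mul(Mul(-2, 36, Pow(-51, -1)), -99) = Mul(Mul(-2, 36, Rational(-1, 51)), -99) = Mul(Rational(24, 17), -99) = Rational(-2376, 17)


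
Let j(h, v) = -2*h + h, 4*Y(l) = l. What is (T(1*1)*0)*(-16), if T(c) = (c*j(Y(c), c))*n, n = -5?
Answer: 0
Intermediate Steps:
Y(l) = l/4
j(h, v) = -h
T(c) = 5*c²/4 (T(c) = (c*(-c/4))*(-5) = -c²/4*(-5) = 5*c²/4)
(T(1*1)*0)*(-16) = ((5*(1*1)²/4)*0)*(-16) = (((5/4)*1²)*0)*(-16) = (((5/4)*1)*0)*(-16) = ((5/4)*0)*(-16) = 0*(-16) = 0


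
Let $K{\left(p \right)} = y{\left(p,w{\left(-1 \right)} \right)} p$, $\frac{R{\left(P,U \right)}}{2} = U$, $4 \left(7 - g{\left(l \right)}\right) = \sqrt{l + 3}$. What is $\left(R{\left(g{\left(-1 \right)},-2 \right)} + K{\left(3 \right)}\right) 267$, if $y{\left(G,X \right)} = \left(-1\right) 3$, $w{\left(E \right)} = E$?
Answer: $-3471$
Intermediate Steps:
$g{\left(l \right)} = 7 - \frac{\sqrt{3 + l}}{4}$ ($g{\left(l \right)} = 7 - \frac{\sqrt{l + 3}}{4} = 7 - \frac{\sqrt{3 + l}}{4}$)
$R{\left(P,U \right)} = 2 U$
$y{\left(G,X \right)} = -3$
$K{\left(p \right)} = - 3 p$
$\left(R{\left(g{\left(-1 \right)},-2 \right)} + K{\left(3 \right)}\right) 267 = \left(2 \left(-2\right) - 9\right) 267 = \left(-4 - 9\right) 267 = \left(-13\right) 267 = -3471$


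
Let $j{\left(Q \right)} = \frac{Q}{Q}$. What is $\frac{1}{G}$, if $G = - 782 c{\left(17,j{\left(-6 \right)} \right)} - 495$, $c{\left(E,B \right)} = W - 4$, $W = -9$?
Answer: $\frac{1}{9671} \approx 0.0001034$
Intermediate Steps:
$j{\left(Q \right)} = 1$
$c{\left(E,B \right)} = -13$ ($c{\left(E,B \right)} = -9 - 4 = -13$)
$G = 9671$ ($G = \left(-782\right) \left(-13\right) - 495 = 10166 - 495 = 9671$)
$\frac{1}{G} = \frac{1}{9671}$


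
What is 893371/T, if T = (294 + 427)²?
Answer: 893371/519841 ≈ 1.7185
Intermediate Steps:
T = 519841 (T = 721² = 519841)
893371/T = 893371/519841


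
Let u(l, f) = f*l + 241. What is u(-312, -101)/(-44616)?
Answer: -31753/44616 ≈ -0.71170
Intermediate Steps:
u(l, f) = 241 + f*l
u(-312, -101)/(-44616) = (241 - 101*(-312))/(-44616) = (241 + 31512)*(-1/44616) = 31753*(-1/44616) = -31753/44616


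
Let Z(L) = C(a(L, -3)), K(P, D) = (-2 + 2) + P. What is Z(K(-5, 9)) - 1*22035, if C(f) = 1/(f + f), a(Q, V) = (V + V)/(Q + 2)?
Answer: -88139/4 ≈ -22035.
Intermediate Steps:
K(P, D) = P (K(P, D) = 0 + P = P)
a(Q, V) = 2*V/(2 + Q) (a(Q, V) = (2*V)/(2 + Q) = 2*V/(2 + Q))
C(f) = 1/(2*f)
Z(L) = -⅙ - L/12 (Z(L) = 1/(2*((2*(-3)/(2 + L)))) = 1/(2*((-6/(2 + L)))) = (-⅓ - L/6)/2 = -⅙ - L/12)
Z(K(-5, 9)) - 1*22035 = (-⅙ - 1/12*(-5)) - 1*22035 = (-⅙ + 5/12) - 22035 = ¼ - 22035 = -88139/4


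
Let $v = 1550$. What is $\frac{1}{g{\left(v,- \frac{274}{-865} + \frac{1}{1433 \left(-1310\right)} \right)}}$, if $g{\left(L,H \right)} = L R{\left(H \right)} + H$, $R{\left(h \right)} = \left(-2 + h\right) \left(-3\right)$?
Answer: $\frac{324760790}{2542023274881} \approx 0.00012776$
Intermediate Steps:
$R{\left(h \right)} = 6 - 3 h$
$g{\left(L,H \right)} = H + L \left(6 - 3 H\right)$ ($g{\left(L,H \right)} = L \left(6 - 3 H\right) + H = H + L \left(6 - 3 H\right)$)
$\frac{1}{g{\left(v,- \frac{274}{-865} + \frac{1}{1433 \left(-1310\right)} \right)}} = \frac{1}{\left(- \frac{274}{-865} + \frac{1}{1433 \left(-1310\right)}\right) - 4650 \left(-2 + \left(- \frac{274}{-865} + \frac{1}{1433 \left(-1310\right)}\right)\right)} = \frac{1}{\left(\left(-274\right) \left(- \frac{1}{865}\right) + \frac{1}{1433} \left(- \frac{1}{1310}\right)\right) - 4650 \left(-2 + \left(\left(-274\right) \left(- \frac{1}{865}\right) + \frac{1}{1433} \left(- \frac{1}{1310}\right)\right)\right)} = \frac{1}{\left(\frac{274}{865} - \frac{1}{1877230}\right) - 4650 \left(-2 + \left(\frac{274}{865} - \frac{1}{1877230}\right)\right)} = \frac{1}{\frac{102872031}{324760790} - 4650 \left(-2 + \frac{102872031}{324760790}\right)} = \frac{1}{\frac{102872031}{324760790} - 4650 \left(- \frac{546649549}{324760790}\right)} = \frac{1}{\frac{102872031}{324760790} + \frac{254192040285}{32476079}} = \frac{1}{\frac{2542023274881}{324760790}} = \frac{324760790}{2542023274881}$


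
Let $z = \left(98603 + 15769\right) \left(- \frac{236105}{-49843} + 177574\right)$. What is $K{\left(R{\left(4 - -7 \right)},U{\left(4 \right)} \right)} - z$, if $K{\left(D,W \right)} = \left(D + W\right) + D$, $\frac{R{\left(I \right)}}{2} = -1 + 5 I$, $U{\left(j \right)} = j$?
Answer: $- \frac{1012313078751704}{49843} \approx -2.031 \cdot 10^{10}$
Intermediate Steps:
$R{\left(I \right)} = -2 + 10 I$ ($R{\left(I \right)} = 2 \left(-1 + 5 I\right) = -2 + 10 I$)
$K{\left(D,W \right)} = W + 2 D$
$z = \frac{1012313089717164}{49843}$ ($z = 114372 \left(\left(-236105\right) \left(- \frac{1}{49843}\right) + 177574\right) = 114372 \left(\frac{236105}{49843} + 177574\right) = 114372 \cdot \frac{8851056987}{49843} = \frac{1012313089717164}{49843} \approx 2.031 \cdot 10^{10}$)
$K{\left(R{\left(4 - -7 \right)},U{\left(4 \right)} \right)} - z = \left(4 + 2 \left(-2 + 10 \left(4 - -7\right)\right)\right) - \frac{1012313089717164}{49843} = \left(4 + 2 \left(-2 + 10 \left(4 + 7\right)\right)\right) - \frac{1012313089717164}{49843} = \left(4 + 2 \left(-2 + 10 \cdot 11\right)\right) - \frac{1012313089717164}{49843} = \left(4 + 2 \left(-2 + 110\right)\right) - \frac{1012313089717164}{49843} = \left(4 + 2 \cdot 108\right) - \frac{1012313089717164}{49843} = \left(4 + 216\right) - \frac{1012313089717164}{49843} = 220 - \frac{1012313089717164}{49843} = - \frac{1012313078751704}{49843}$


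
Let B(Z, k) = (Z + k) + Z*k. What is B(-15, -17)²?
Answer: 49729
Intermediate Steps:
B(Z, k) = Z + k + Z*k
B(-15, -17)² = (-15 - 17 - 15*(-17))² = (-15 - 17 + 255)² = 223² = 49729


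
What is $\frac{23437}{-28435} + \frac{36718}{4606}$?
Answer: $\frac{9958782}{1393315} \approx 7.1475$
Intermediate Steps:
$\frac{23437}{-28435} + \frac{36718}{4606} = 23437 \left(- \frac{1}{28435}\right) + 36718 \cdot \frac{1}{4606} = - \frac{23437}{28435} + \frac{18359}{2303} = \frac{9958782}{1393315}$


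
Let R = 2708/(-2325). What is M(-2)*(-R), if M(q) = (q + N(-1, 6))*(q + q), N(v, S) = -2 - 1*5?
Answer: 32496/775 ≈ 41.930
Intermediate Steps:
R = -2708/2325 (R = 2708*(-1/2325) = -2708/2325 ≈ -1.1647)
N(v, S) = -7 (N(v, S) = -2 - 5 = -7)
M(q) = 2*q*(-7 + q) (M(q) = (q - 7)*(q + q) = (-7 + q)*(2*q) = 2*q*(-7 + q))
M(-2)*(-R) = (2*(-2)*(-7 - 2))*(-1*(-2708/2325)) = (2*(-2)*(-9))*(2708/2325) = 36*(2708/2325) = 32496/775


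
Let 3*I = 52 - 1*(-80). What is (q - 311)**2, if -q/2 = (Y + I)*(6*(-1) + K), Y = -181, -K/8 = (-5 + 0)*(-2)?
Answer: 570015625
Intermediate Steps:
K = -80 (K = -8*(-5 + 0)*(-2) = -(-40)*(-2) = -8*10 = -80)
I = 44 (I = (52 - 1*(-80))/3 = (52 + 80)/3 = (1/3)*132 = 44)
q = -23564 (q = -2*(-181 + 44)*(6*(-1) - 80) = -(-274)*(-6 - 80) = -(-274)*(-86) = -2*11782 = -23564)
(q - 311)**2 = (-23564 - 311)**2 = (-23875)**2 = 570015625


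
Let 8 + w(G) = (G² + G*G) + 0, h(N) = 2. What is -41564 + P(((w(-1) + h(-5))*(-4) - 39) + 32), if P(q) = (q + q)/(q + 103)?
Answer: -2327575/56 ≈ -41564.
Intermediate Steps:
w(G) = -8 + 2*G² (w(G) = -8 + ((G² + G*G) + 0) = -8 + ((G² + G²) + 0) = -8 + (2*G² + 0) = -8 + 2*G²)
P(q) = 2*q/(103 + q) (P(q) = (2*q)/(103 + q) = 2*q/(103 + q))
-41564 + P(((w(-1) + h(-5))*(-4) - 39) + 32) = -41564 + 2*((((-8 + 2*(-1)²) + 2)*(-4) - 39) + 32)/(103 + ((((-8 + 2*(-1)²) + 2)*(-4) - 39) + 32)) = -41564 + 2*((((-8 + 2*1) + 2)*(-4) - 39) + 32)/(103 + ((((-8 + 2*1) + 2)*(-4) - 39) + 32)) = -41564 + 2*((((-8 + 2) + 2)*(-4) - 39) + 32)/(103 + ((((-8 + 2) + 2)*(-4) - 39) + 32)) = -41564 + 2*(((-6 + 2)*(-4) - 39) + 32)/(103 + (((-6 + 2)*(-4) - 39) + 32)) = -41564 + 2*((-4*(-4) - 39) + 32)/(103 + ((-4*(-4) - 39) + 32)) = -41564 + 2*((16 - 39) + 32)/(103 + ((16 - 39) + 32)) = -41564 + 2*(-23 + 32)/(103 + (-23 + 32)) = -41564 + 2*9/(103 + 9) = -41564 + 2*9/112 = -41564 + 2*9*(1/112) = -41564 + 9/56 = -2327575/56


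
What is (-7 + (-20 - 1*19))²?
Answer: 2116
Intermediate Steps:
(-7 + (-20 - 1*19))² = (-7 + (-20 - 19))² = (-7 - 39)² = (-46)² = 2116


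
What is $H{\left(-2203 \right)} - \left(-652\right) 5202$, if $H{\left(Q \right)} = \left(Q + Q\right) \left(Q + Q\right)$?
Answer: $22804540$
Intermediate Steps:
$H{\left(Q \right)} = 4 Q^{2}$ ($H{\left(Q \right)} = 2 Q 2 Q = 4 Q^{2}$)
$H{\left(-2203 \right)} - \left(-652\right) 5202 = 4 \left(-2203\right)^{2} - \left(-652\right) 5202 = 4 \cdot 4853209 - -3391704 = 19412836 + 3391704 = 22804540$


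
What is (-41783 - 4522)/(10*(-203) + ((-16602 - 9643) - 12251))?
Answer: 46305/40526 ≈ 1.1426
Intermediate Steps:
(-41783 - 4522)/(10*(-203) + ((-16602 - 9643) - 12251)) = -46305/(-2030 + (-26245 - 12251)) = -46305/(-2030 - 38496) = -46305/(-40526) = -46305*(-1/40526) = 46305/40526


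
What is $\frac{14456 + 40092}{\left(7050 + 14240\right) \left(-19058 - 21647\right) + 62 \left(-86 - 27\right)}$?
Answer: $- \frac{13637}{216654114} \approx -6.2944 \cdot 10^{-5}$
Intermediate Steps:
$\frac{14456 + 40092}{\left(7050 + 14240\right) \left(-19058 - 21647\right) + 62 \left(-86 - 27\right)} = \frac{54548}{21290 \left(-40705\right) + 62 \left(-113\right)} = \frac{54548}{-866609450 - 7006} = \frac{54548}{-866616456} = 54548 \left(- \frac{1}{866616456}\right) = - \frac{13637}{216654114}$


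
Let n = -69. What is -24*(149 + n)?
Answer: -1920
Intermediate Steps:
-24*(149 + n) = -24*(149 - 69) = -24*80 = -1920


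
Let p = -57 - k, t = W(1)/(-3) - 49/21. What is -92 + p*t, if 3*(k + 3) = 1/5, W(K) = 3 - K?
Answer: 351/5 ≈ 70.200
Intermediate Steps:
t = -3 (t = (3 - 1*1)/(-3) - 49/21 = (3 - 1)*(-⅓) - 49*1/21 = 2*(-⅓) - 7/3 = -⅔ - 7/3 = -3)
k = -44/15 (k = -3 + (⅓)/5 = -3 + (⅓)*(⅕) = -3 + 1/15 = -44/15 ≈ -2.9333)
p = -811/15 (p = -57 - 1*(-44/15) = -57 + 44/15 = -811/15 ≈ -54.067)
-92 + p*t = -92 - 811/15*(-3) = -92 + 811/5 = 351/5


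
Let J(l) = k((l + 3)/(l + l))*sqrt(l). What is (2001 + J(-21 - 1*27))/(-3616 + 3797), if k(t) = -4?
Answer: 2001/181 - 16*I*sqrt(3)/181 ≈ 11.055 - 0.15311*I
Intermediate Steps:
J(l) = -4*sqrt(l)
(2001 + J(-21 - 1*27))/(-3616 + 3797) = (2001 - 4*sqrt(-21 - 1*27))/(-3616 + 3797) = (2001 - 4*sqrt(-21 - 27))/181 = (2001 - 16*I*sqrt(3))*(1/181) = 2001/181 - 16*I*sqrt(3)/181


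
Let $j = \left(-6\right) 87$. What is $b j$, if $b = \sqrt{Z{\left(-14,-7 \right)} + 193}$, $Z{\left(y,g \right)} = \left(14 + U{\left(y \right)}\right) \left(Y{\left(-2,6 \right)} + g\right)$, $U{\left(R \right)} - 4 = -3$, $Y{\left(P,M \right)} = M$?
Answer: $- 522 \sqrt{178} \approx -6964.4$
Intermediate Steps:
$U{\left(R \right)} = 1$ ($U{\left(R \right)} = 4 - 3 = 1$)
$Z{\left(y,g \right)} = 90 + 15 g$ ($Z{\left(y,g \right)} = \left(14 + 1\right) \left(6 + g\right) = 15 \left(6 + g\right) = 90 + 15 g$)
$j = -522$
$b = \sqrt{178}$ ($b = \sqrt{\left(90 + 15 \left(-7\right)\right) + 193} = \sqrt{\left(90 - 105\right) + 193} = \sqrt{-15 + 193} = \sqrt{178} \approx 13.342$)
$b j = \sqrt{178} \left(-522\right) = - 522 \sqrt{178}$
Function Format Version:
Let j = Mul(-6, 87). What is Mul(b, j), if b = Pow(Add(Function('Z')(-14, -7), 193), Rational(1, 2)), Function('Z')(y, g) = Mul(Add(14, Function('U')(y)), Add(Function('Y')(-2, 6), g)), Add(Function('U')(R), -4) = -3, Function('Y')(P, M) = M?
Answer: Mul(-522, Pow(178, Rational(1, 2))) ≈ -6964.4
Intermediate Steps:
Function('U')(R) = 1 (Function('U')(R) = Add(4, -3) = 1)
Function('Z')(y, g) = Add(90, Mul(15, g)) (Function('Z')(y, g) = Mul(Add(14, 1), Add(6, g)) = Mul(15, Add(6, g)) = Add(90, Mul(15, g)))
j = -522
b = Pow(178, Rational(1, 2)) (b = Pow(Add(Add(90, Mul(15, -7)), 193), Rational(1, 2)) = Pow(Add(Add(90, -105), 193), Rational(1, 2)) = Pow(Add(-15, 193), Rational(1, 2)) = Pow(178, Rational(1, 2)) ≈ 13.342)
Mul(b, j) = Mul(Pow(178, Rational(1, 2)), -522) = Mul(-522, Pow(178, Rational(1, 2)))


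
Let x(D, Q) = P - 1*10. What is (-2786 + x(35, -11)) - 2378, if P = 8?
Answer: -5166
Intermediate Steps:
x(D, Q) = -2 (x(D, Q) = 8 - 1*10 = 8 - 10 = -2)
(-2786 + x(35, -11)) - 2378 = (-2786 - 2) - 2378 = -2788 - 2378 = -5166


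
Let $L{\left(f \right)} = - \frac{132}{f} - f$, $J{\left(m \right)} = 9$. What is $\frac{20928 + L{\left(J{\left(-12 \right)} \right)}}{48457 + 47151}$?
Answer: $\frac{3689}{16872} \approx 0.21865$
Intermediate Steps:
$L{\left(f \right)} = - f - \frac{132}{f}$
$\frac{20928 + L{\left(J{\left(-12 \right)} \right)}}{48457 + 47151} = \frac{20928 - \left(9 + \frac{132}{9}\right)}{48457 + 47151} = \frac{20928 - \frac{71}{3}}{95608} = \left(20928 - \frac{71}{3}\right) \frac{1}{95608} = \frac{62713}{3} \cdot \frac{1}{95608} = \frac{3689}{16872}$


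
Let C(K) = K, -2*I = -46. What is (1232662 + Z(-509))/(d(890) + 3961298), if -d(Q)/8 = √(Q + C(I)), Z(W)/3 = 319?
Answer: 222124203521/713267353926 + 2467238*√913/3922970446593 ≈ 0.31144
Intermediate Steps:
I = 23 (I = -½*(-46) = 23)
Z(W) = 957 (Z(W) = 3*319 = 957)
d(Q) = -8*√(23 + Q) (d(Q) = -8*√(Q + 23) = -8*√(23 + Q))
(1232662 + Z(-509))/(d(890) + 3961298) = (1232662 + 957)/(-8*√(23 + 890) + 3961298) = 1233619/(-8*√913 + 3961298) = 1233619/(3961298 - 8*√913)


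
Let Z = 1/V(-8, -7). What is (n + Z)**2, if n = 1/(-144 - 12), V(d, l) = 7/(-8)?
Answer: 1575025/1192464 ≈ 1.3208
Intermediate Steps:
V(d, l) = -7/8 (V(d, l) = 7*(-1/8) = -7/8)
Z = -8/7 (Z = 1/(-7/8) = -8/7 ≈ -1.1429)
n = -1/156 (n = 1/(-156) = -1/156 ≈ -0.0064103)
(n + Z)**2 = (-1/156 - 8/7)**2 = (-1255/1092)**2 = 1575025/1192464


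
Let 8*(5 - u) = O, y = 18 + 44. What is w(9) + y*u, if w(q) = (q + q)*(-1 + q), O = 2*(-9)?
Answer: 1187/2 ≈ 593.50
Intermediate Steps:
O = -18
w(q) = 2*q*(-1 + q) (w(q) = (2*q)*(-1 + q) = 2*q*(-1 + q))
y = 62
u = 29/4 (u = 5 - 1/8*(-18) = 5 + 9/4 = 29/4 ≈ 7.2500)
w(9) + y*u = 2*9*(-1 + 9) + 62*(29/4) = 2*9*8 + 899/2 = 144 + 899/2 = 1187/2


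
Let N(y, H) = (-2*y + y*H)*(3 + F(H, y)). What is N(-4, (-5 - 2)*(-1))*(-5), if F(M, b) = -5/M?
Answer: 1600/7 ≈ 228.57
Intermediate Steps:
N(y, H) = (3 - 5/H)*(-2*y + H*y) (N(y, H) = (-2*y + y*H)*(3 - 5/H) = (-2*y + H*y)*(3 - 5/H) = (3 - 5/H)*(-2*y + H*y))
N(-4, (-5 - 2)*(-1))*(-5) = -4*(10 + ((-5 - 2)*(-1))*(-11 + 3*((-5 - 2)*(-1))))/((-5 - 2)*(-1))*(-5) = -4*(10 + (-7*(-1))*(-11 + 3*(-7*(-1))))/((-7*(-1)))*(-5) = -4*(10 + 7*(-11 + 3*7))/7*(-5) = -4*⅐*(10 + 7*(-11 + 21))*(-5) = -4*⅐*(10 + 7*10)*(-5) = -4*⅐*(10 + 70)*(-5) = -4*⅐*80*(-5) = -320/7*(-5) = 1600/7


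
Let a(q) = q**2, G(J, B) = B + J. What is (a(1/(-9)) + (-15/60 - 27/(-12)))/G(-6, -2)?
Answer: -163/648 ≈ -0.25154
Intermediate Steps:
(a(1/(-9)) + (-15/60 - 27/(-12)))/G(-6, -2) = ((1/(-9))**2 + (-15/60 - 27/(-12)))/(-2 - 6) = ((1*(-1/9))**2 + (-15*1/60 - 27*(-1/12)))/(-8) = ((-1/9)**2 + (-1/4 + 9/4))*(-1/8) = (1/81 + 2)*(-1/8) = (163/81)*(-1/8) = -163/648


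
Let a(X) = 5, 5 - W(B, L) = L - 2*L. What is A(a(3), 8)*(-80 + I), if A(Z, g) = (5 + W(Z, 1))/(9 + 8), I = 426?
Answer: 3806/17 ≈ 223.88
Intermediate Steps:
W(B, L) = 5 + L (W(B, L) = 5 - (L - 2*L) = 5 - (-1)*L = 5 + L)
A(Z, g) = 11/17 (A(Z, g) = (5 + (5 + 1))/(9 + 8) = (5 + 6)/17 = 11*(1/17) = 11/17)
A(a(3), 8)*(-80 + I) = 11*(-80 + 426)/17 = (11/17)*346 = 3806/17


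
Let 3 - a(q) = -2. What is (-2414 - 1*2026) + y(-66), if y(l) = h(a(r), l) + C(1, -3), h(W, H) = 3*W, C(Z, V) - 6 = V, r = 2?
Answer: -4422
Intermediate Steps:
a(q) = 5 (a(q) = 3 - 1*(-2) = 3 + 2 = 5)
C(Z, V) = 6 + V
y(l) = 18 (y(l) = 3*5 + (6 - 3) = 15 + 3 = 18)
(-2414 - 1*2026) + y(-66) = (-2414 - 1*2026) + 18 = (-2414 - 2026) + 18 = -4440 + 18 = -4422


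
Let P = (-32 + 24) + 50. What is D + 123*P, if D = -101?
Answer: 5065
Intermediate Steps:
P = 42 (P = -8 + 50 = 42)
D + 123*P = -101 + 123*42 = -101 + 5166 = 5065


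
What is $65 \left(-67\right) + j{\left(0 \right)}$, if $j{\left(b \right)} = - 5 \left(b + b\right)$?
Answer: $-4355$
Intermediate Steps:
$j{\left(b \right)} = - 10 b$ ($j{\left(b \right)} = - 5 \cdot 2 b = - 10 b$)
$65 \left(-67\right) + j{\left(0 \right)} = 65 \left(-67\right) - 0 = -4355 + 0 = -4355$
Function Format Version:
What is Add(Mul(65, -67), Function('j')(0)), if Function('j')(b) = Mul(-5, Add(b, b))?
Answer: -4355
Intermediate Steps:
Function('j')(b) = Mul(-10, b) (Function('j')(b) = Mul(-5, Mul(2, b)) = Mul(-10, b))
Add(Mul(65, -67), Function('j')(0)) = Add(Mul(65, -67), Mul(-10, 0)) = Add(-4355, 0) = -4355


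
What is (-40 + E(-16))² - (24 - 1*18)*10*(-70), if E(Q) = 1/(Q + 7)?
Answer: 470521/81 ≈ 5808.9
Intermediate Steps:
E(Q) = 1/(7 + Q)
(-40 + E(-16))² - (24 - 1*18)*10*(-70) = (-40 + 1/(7 - 16))² - (24 - 1*18)*10*(-70) = (-40 + 1/(-9))² - (24 - 18)*10*(-70) = (-40 - ⅑)² - 6*10*(-70) = (-361/9)² - 60*(-70) = 130321/81 - 1*(-4200) = 130321/81 + 4200 = 470521/81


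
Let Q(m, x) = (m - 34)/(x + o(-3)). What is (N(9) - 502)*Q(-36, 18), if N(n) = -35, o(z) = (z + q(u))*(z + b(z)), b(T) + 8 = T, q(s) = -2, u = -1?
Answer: 18795/44 ≈ 427.16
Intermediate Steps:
b(T) = -8 + T
o(z) = (-8 + 2*z)*(-2 + z) (o(z) = (z - 2)*(z + (-8 + z)) = (-2 + z)*(-8 + 2*z) = (-8 + 2*z)*(-2 + z))
Q(m, x) = (-34 + m)/(70 + x) (Q(m, x) = (m - 34)/(x + (16 - 12*(-3) + 2*(-3)²)) = (-34 + m)/(x + (16 + 36 + 2*9)) = (-34 + m)/(x + (16 + 36 + 18)) = (-34 + m)/(x + 70) = (-34 + m)/(70 + x))
(N(9) - 502)*Q(-36, 18) = (-35 - 502)*((-34 - 36)/(70 + 18)) = -537*(-70)/88 = -537*(-35/44) = 18795/44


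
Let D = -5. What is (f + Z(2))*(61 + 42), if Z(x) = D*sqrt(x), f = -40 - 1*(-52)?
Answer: 1236 - 515*sqrt(2) ≈ 507.68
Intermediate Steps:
f = 12 (f = -40 + 52 = 12)
Z(x) = -5*sqrt(x)
(f + Z(2))*(61 + 42) = (12 - 5*sqrt(2))*(61 + 42) = (12 - 5*sqrt(2))*103 = 1236 - 515*sqrt(2)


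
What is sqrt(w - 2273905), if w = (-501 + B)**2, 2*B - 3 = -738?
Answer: I*sqrt(6078451)/2 ≈ 1232.7*I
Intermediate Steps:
B = -735/2 (B = 3/2 + (1/2)*(-738) = 3/2 - 369 = -735/2 ≈ -367.50)
w = 3017169/4 (w = (-501 - 735/2)**2 = (-1737/2)**2 = 3017169/4 ≈ 7.5429e+5)
sqrt(w - 2273905) = sqrt(3017169/4 - 2273905) = sqrt(-6078451/4) = I*sqrt(6078451)/2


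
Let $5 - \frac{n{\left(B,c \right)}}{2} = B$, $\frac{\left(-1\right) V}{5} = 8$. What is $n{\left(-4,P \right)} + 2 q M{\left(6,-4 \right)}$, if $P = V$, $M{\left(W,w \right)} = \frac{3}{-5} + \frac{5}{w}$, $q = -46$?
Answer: $\frac{941}{5} \approx 188.2$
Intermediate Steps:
$M{\left(W,w \right)} = - \frac{3}{5} + \frac{5}{w}$ ($M{\left(W,w \right)} = 3 \left(- \frac{1}{5}\right) + \frac{5}{w} = - \frac{3}{5} + \frac{5}{w}$)
$V = -40$ ($V = \left(-5\right) 8 = -40$)
$P = -40$
$n{\left(B,c \right)} = 10 - 2 B$
$n{\left(-4,P \right)} + 2 q M{\left(6,-4 \right)} = \left(10 - -8\right) + 2 \left(- 46 \left(- \frac{3}{5} + \frac{5}{-4}\right)\right) = \left(10 + 8\right) + 2 \left(- 46 \left(- \frac{3}{5} + 5 \left(- \frac{1}{4}\right)\right)\right) = 18 + 2 \left(- 46 \left(- \frac{3}{5} - \frac{5}{4}\right)\right) = 18 + 2 \left(\left(-46\right) \left(- \frac{37}{20}\right)\right) = 18 + 2 \cdot \frac{851}{10} = 18 + \frac{851}{5} = \frac{941}{5}$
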